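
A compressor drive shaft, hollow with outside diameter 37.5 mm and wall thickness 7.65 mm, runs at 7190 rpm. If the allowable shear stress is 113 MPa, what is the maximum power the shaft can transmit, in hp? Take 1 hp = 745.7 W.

1040 hp

J = π(d_o⁴ − d_i⁴)/32 = π(0.0375⁴ − 0.0222⁴)/32 = 1.703×10^-7 m⁴.
T_max = τ_allow·J/r = 1.13×10^8 × 1.703×10^-7 / 0.0187 = 1026 N·m.
ω = 2π·7190/60 = 752.9 rad/s, so P_max = T_max·ω = 7.728×10^5 W.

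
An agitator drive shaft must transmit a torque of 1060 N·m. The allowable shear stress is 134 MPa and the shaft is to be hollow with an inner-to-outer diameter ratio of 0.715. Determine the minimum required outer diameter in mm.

37.9 mm

For a hollow shaft with d_i/d_o = 0.715: τ_max = 16T/(π d_o³ (1−k⁴)), so d_o = [16T/(π τ_allow (1−k⁴))]^(1/3) = [16·1060/(π·1.34×10^8·0.7386)]^(1/3) = 0.03792 m.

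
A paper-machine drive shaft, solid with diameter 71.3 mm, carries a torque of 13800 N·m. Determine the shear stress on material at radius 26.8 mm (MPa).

146 MPa

J = πd⁴/32 = π(0.0713)⁴/32 = 2.537×10^-6 m⁴.
Shear stress varies linearly with radius: τ = T·r/J = 13800 × 0.0268 / 2.537×10^-6 = 1.458×10^8 Pa.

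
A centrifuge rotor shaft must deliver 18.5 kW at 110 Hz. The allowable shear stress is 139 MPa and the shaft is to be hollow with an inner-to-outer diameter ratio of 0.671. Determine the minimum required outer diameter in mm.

10.7 mm

ω = 2π·110 = 691.2 rad/s, so T = P/ω = 18.5×10³ / 691.2 = 26.77 N·m.
For a hollow shaft with d_i/d_o = 0.671: τ_max = 16T/(π d_o³ (1−k⁴)), so d_o = [16T/(π τ_allow (1−k⁴))]^(1/3) = [16·26.77/(π·1.39×10^8·0.7973)]^(1/3) = 0.01071 m.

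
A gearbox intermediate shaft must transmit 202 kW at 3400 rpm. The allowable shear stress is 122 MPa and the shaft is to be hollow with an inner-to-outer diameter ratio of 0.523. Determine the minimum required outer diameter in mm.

29.5 mm

ω = 2π·3400/60 = 356.0 rad/s, so T = P/ω = 202×10³ / 356.0 = 567.3 N·m.
For a hollow shaft with d_i/d_o = 0.523: τ_max = 16T/(π d_o³ (1−k⁴)), so d_o = [16T/(π τ_allow (1−k⁴))]^(1/3) = [16·567.3/(π·1.22×10^8·0.9252)]^(1/3) = 0.02947 m.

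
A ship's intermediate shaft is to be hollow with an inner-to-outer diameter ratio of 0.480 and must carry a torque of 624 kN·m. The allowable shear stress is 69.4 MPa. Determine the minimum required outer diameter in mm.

364 mm

For a hollow shaft with d_i/d_o = 0.480: τ_max = 16T/(π d_o³ (1−k⁴)), so d_o = [16T/(π τ_allow (1−k⁴))]^(1/3) = [16·624000/(π·6.94×10^7·0.9469)]^(1/3) = 0.3643 m.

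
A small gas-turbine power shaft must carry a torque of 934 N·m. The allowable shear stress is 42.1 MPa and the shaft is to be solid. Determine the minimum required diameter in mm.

48.3 mm

For a solid shaft τ_max = 16T/(πd³), so d = (16T/(π τ_allow))^(1/3) = (16·934.0/(π·4.21×10^7))^(1/3) = 0.04834 m.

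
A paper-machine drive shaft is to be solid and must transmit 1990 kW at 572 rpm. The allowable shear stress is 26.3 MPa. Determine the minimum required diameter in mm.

ω = 2π·572/60 = 59.90 rad/s, so T = P/ω = 1990×10³ / 59.90 = 33220 N·m.
For a solid shaft τ_max = 16T/(πd³), so d = (16T/(π τ_allow))^(1/3) = (16·33220/(π·2.63×10^7))^(1/3) = 0.1860 m.

186 mm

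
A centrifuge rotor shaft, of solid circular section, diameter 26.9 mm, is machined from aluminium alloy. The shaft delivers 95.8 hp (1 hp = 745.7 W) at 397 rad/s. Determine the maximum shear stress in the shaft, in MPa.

47.1 MPa

ω = 397 rad/s, so T = P/ω = 95.8×745.7 / 397.0 = 179.9 N·m.
J = πd⁴/32 = π(0.0269)⁴/32 = 5.141×10^-8 m⁴.
τ_max = T·r/J = 179.9 × 0.0135 / 5.141×10^-8 = 4.708×10^7 Pa.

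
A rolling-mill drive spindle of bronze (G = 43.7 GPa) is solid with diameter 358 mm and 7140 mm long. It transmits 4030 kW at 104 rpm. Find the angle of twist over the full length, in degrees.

ω = 2π·104/60 = 10.89 rad/s, so T = P/ω = 4030×10³ / 10.89 = 370000 N·m.
J = πd⁴/32 = π(0.358)⁴/32 = 1.613×10^-3 m⁴.
θ = T·L/(G·J) = 370000 × 7.14 / (43.7×10⁹ × 1.613×10^-3) = 0.03749 rad.

2.15°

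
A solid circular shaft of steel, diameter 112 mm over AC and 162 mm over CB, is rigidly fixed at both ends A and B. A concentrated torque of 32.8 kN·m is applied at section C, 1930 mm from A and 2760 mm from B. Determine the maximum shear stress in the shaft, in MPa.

Compatibility: T_A·a/J_AC = T_B·b/J_CB with T_A + T_B = T₀.
J_AC = 1.54×10^-5 m⁴, J_CB = 6.76×10^-5 m⁴, so T_A = T₀·(J_AC/a)/((J_AC/a)+(J_CB/b)) = 8077 N·m, T_B = 24720 N·m.
τ in each portion: τ_AC = 2.93×10^7 Pa, τ_CB = 2.96×10^7 Pa; maximum is in CB.
τ_max = T_CB·r/J = 24720·0.0810/6.76×10^-5 = 2.962×10^7 Pa.

29.6 MPa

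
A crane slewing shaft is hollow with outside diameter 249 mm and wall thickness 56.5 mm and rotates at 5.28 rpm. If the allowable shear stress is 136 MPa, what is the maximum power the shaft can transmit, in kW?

J = π(d_o⁴ − d_i⁴)/32 = π(0.249⁴ − 0.136⁴)/32 = 3.438×10^-4 m⁴.
T_max = τ_allow·J/r = 1.36×10^8 × 3.438×10^-4 / 0.124 = 375600 N·m.
ω = 2π·5.28/60 = 0.5529 rad/s, so P_max = T_max·ω = 2.077×10^5 W.

208 kW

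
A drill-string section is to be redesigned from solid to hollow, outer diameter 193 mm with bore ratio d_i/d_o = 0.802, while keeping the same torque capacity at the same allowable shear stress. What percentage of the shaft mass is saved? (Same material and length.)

49.1 %

Equal τ_max and T ⇒ the solid shaft needs d_s³ = d_o³(1−k⁴), so d_s = 193·(1−0.802⁴)^(1/3) = 161.5 mm.
Area ratio A_h/A_s = d_o²(1−k²)/d_s² = (1−k²)/(1−k⁴)^(2/3) = 0.5093.
Mass saving = 1 − 0.5093 = 49.1 %.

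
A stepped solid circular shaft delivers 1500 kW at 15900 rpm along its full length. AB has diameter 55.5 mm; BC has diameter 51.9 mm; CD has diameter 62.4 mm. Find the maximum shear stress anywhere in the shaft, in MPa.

ω = 2π·15900/60 = 1665 rad/s, so T = P/ω = 1500×10³ / 1665 = 900.9 N·m.
Under the same torque, τ_max = 16T/(πd³) is largest where d is smallest — segment BC (d = 51.9 mm).
τ_max = 16·900.9/(π·(0.0519)³) = 3.282×10^7 Pa.

32.8 MPa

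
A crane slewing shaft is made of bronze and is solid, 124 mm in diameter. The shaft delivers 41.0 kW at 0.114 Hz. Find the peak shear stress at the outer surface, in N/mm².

ω = 2π·0.114 = 0.7163 rad/s, so T = P/ω = 41.0×10³ / 0.7163 = 57240 N·m.
J = πd⁴/32 = π(0.124)⁴/32 = 2.321×10^-5 m⁴.
τ_max = T·r/J = 57240 × 0.0620 / 2.321×10^-5 = 1.529×10^8 Pa.

153 N/mm²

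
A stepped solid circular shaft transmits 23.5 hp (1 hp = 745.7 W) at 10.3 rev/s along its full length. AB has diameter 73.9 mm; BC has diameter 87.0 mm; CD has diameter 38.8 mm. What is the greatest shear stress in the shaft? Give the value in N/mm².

23.6 N/mm²

ω = 2π·10.3 = 64.72 rad/s, so T = P/ω = 23.5×745.7 / 64.72 = 270.8 N·m.
Under the same torque, τ_max = 16T/(πd³) is largest where d is smallest — segment CD (d = 38.8 mm).
τ_max = 16·270.8/(π·(0.0388)³) = 2.361×10^7 Pa.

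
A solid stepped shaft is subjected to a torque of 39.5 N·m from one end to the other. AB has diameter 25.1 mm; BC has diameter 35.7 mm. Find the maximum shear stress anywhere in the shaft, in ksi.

1.85 ksi

Under the same torque, τ_max = 16T/(πd³) is largest where d is smallest — segment AB (d = 25.1 mm).
τ_max = 16·39.50/(π·(0.0251)³) = 1.272×10^7 Pa.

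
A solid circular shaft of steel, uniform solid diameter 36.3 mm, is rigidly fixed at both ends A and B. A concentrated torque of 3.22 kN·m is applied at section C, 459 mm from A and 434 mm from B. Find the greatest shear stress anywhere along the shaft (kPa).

176000 kPa

With uniform GJ and both ends fixed, compatibility θ_AC = θ_CB gives T_A·a = T_B·b, together with T_A + T_B = T₀.
T_A = T₀·b/(a+b) = 3220·434/893.0 = 1565 N·m; T_B = 1655 N·m.
τ in each portion: τ_AC = 1.67×10^8 Pa, τ_CB = 1.76×10^8 Pa; maximum is in CB.
τ_max = T_CB·r/J = 1655·0.0181/1.70×10^-7 = 1.762×10^8 Pa.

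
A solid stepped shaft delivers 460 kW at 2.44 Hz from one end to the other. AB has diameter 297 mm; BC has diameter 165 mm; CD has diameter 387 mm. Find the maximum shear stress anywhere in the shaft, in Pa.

ω = 2π·2.44 = 15.33 rad/s, so T = P/ω = 460×10³ / 15.33 = 30000 N·m.
Under the same torque, τ_max = 16T/(πd³) is largest where d is smallest — segment BC (d = 165 mm).
τ_max = 16·30000/(π·(0.165)³) = 3.402×10^7 Pa.

3.40e7 Pa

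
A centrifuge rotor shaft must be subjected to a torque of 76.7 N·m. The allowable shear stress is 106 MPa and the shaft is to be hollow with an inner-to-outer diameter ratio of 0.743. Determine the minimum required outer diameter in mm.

17.4 mm

For a hollow shaft with d_i/d_o = 0.743: τ_max = 16T/(π d_o³ (1−k⁴)), so d_o = [16T/(π τ_allow (1−k⁴))]^(1/3) = [16·76.70/(π·1.06×10^8·0.6952)]^(1/3) = 0.01744 m.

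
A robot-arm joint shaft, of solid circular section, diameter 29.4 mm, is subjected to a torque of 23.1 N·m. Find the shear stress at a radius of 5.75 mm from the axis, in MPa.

J = πd⁴/32 = π(0.0294)⁴/32 = 7.335×10^-8 m⁴.
Shear stress varies linearly with radius: τ = T·r/J = 23.10 × 0.00575 / 7.335×10^-8 = 1.811×10^6 Pa.

1.81 MPa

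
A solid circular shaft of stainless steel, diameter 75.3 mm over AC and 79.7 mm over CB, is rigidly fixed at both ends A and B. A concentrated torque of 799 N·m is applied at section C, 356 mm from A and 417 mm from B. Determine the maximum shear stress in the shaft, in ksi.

0.667 ksi

Compatibility: T_A·a/J_AC = T_B·b/J_CB with T_A + T_B = T₀.
J_AC = 3.16×10^-6 m⁴, J_CB = 3.96×10^-6 m⁴, so T_A = T₀·(J_AC/a)/((J_AC/a)+(J_CB/b)) = 385.7 N·m, T_B = 413.3 N·m.
τ in each portion: τ_AC = 4.60×10^6 Pa, τ_CB = 4.16×10^6 Pa; maximum is in AC.
τ_max = T_AC·r/J = 385.7·0.0376/3.16×10^-6 = 4.601×10^6 Pa.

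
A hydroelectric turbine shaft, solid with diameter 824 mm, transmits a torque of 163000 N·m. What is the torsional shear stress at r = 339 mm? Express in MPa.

1.22 MPa

J = πd⁴/32 = π(0.824)⁴/32 = 0.04526 m⁴.
Shear stress varies linearly with radius: τ = T·r/J = 163000 × 0.339 / 0.04526 = 1.221×10^6 Pa.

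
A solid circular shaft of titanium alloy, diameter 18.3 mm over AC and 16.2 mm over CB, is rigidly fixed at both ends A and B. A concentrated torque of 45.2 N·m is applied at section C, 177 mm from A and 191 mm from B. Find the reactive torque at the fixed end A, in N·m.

28.8 N·m

Compatibility: T_A·a/J_AC = T_B·b/J_CB with T_A + T_B = T₀.
J_AC = 1.10×10^-8 m⁴, J_CB = 6.76×10^-9 m⁴, so T_A = T₀·(J_AC/a)/((J_AC/a)+(J_CB/b)) = 28.81 N·m, T_B = 16.39 N·m.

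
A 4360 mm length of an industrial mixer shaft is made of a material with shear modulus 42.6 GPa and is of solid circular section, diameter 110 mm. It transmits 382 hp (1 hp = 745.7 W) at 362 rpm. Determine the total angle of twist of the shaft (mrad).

53.5 mrad

ω = 2π·362/60 = 37.91 rad/s, so T = P/ω = 382×745.7 / 37.91 = 7514 N·m.
J = πd⁴/32 = π(0.110)⁴/32 = 1.437×10^-5 m⁴.
θ = T·L/(G·J) = 7514 × 4.36 / (42.6×10⁹ × 1.437×10^-5) = 0.05351 rad.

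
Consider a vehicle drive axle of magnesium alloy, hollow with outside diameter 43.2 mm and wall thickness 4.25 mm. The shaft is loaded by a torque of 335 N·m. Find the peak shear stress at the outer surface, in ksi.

J = π(d_o⁴ − d_i⁴)/32 = π(0.0432⁴ − 0.0347⁴)/32 = 1.996×10^-7 m⁴.
τ_max = T·r/J = 335.0 × 0.0216 / 1.996×10^-7 = 3.625×10^7 Pa.

5.26 ksi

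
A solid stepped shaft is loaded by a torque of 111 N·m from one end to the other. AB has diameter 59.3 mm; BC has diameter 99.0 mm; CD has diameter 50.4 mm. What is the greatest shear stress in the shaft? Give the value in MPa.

4.42 MPa

Under the same torque, τ_max = 16T/(πd³) is largest where d is smallest — segment CD (d = 50.4 mm).
τ_max = 16·111.0/(π·(0.0504)³) = 4.416×10^6 Pa.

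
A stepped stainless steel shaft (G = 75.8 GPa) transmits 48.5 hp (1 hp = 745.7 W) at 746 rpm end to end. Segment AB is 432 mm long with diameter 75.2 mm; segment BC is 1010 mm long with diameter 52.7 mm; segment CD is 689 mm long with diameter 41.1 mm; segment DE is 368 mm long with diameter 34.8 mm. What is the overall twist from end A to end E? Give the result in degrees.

2.27°

ω = 2π·746/60 = 78.12 rad/s, so T = P/ω = 48.5×745.7 / 78.12 = 463.0 N·m.
J_AB = π(0.0752)⁴/32 = 3.14×10^-6 m⁴; J_BC = π(0.0527)⁴/32 = 7.57×10^-7 m⁴; J_CD = π(0.0411)⁴/32 = 2.80×10^-7 m⁴; J_DE = π(0.0348)⁴/32 = 1.44×10^-7 m⁴.
θ = (T/G)·Σ L_i/J_i = (463.0/75.8×10⁹)·(0.432/3.14×10^-6 + 1.01/7.57×10^-7 + 0.689/2.80×10^-7 + 0.368/1.44×10^-7) = 0.03962 rad.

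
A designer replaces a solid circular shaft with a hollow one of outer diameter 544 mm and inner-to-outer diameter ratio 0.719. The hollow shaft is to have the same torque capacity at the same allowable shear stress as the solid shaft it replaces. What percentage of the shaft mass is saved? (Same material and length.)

Equal τ_max and T ⇒ the solid shaft needs d_s³ = d_o³(1−k⁴), so d_s = 544·(1−0.719⁴)^(1/3) = 490.4 mm.
Area ratio A_h/A_s = d_o²(1−k²)/d_s² = (1−k²)/(1−k⁴)^(2/3) = 0.5943.
Mass saving = 1 − 0.5943 = 40.6 %.

40.6 %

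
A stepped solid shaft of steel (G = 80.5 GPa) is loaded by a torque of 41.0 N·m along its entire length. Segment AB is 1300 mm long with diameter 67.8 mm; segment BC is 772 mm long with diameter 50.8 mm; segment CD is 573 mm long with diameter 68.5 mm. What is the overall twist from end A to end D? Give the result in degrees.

J_AB = π(0.0678)⁴/32 = 2.07×10^-6 m⁴; J_BC = π(0.0508)⁴/32 = 6.54×10^-7 m⁴; J_CD = π(0.0685)⁴/32 = 2.16×10^-6 m⁴.
θ = (T/G)·Σ L_i/J_i = (41.00/80.5×10⁹)·(1.30/2.07×10^-6 + 0.772/6.54×10^-7 + 0.573/2.16×10^-6) = 1.056×10^-3 rad.

0.0605°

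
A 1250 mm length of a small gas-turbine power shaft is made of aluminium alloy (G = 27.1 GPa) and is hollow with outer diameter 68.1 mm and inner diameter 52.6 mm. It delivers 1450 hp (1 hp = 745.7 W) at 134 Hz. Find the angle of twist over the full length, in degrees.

ω = 2π·134 = 841.9 rad/s, so T = P/ω = 1450×745.7 / 841.9 = 1284 N·m.
J = π(d_o⁴ − d_i⁴)/32 = π(0.0681⁴ − 0.0526⁴)/32 = 1.360×10^-6 m⁴.
θ = T·L/(G·J) = 1284 × 1.25 / (27.1×10⁹ × 1.360×10^-6) = 0.04356 rad.

2.50°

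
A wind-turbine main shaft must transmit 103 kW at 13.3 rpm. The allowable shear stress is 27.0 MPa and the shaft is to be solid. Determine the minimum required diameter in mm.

ω = 2π·13.3/60 = 1.393 rad/s, so T = P/ω = 103×10³ / 1.393 = 73950 N·m.
For a solid shaft τ_max = 16T/(πd³), so d = (16T/(π τ_allow))^(1/3) = (16·73950/(π·2.70×10^7))^(1/3) = 0.2407 m.

241 mm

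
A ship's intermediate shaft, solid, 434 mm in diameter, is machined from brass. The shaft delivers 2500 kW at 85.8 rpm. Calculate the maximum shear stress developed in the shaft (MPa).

17.3 MPa

ω = 2π·85.8/60 = 8.985 rad/s, so T = P/ω = 2500×10³ / 8.985 = 278200 N·m.
J = πd⁴/32 = π(0.434)⁴/32 = 3.483×10^-3 m⁴.
τ_max = T·r/J = 278200 × 0.217 / 3.483×10^-3 = 1.734×10^7 Pa.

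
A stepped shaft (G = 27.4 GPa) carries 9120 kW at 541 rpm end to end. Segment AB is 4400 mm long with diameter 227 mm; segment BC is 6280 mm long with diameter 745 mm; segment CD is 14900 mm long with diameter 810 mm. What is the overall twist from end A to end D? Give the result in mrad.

ω = 2π·541/60 = 56.65 rad/s, so T = P/ω = 9120×10³ / 56.65 = 161000 N·m.
J_AB = π(0.227)⁴/32 = 2.61×10^-4 m⁴; J_BC = π(0.745)⁴/32 = 0.0302 m⁴; J_CD = π(0.810)⁴/32 = 0.0423 m⁴.
θ = (T/G)·Σ L_i/J_i = (161000/27.4×10⁹)·(4.40/2.61×10^-4 + 6.28/0.0302 + 14.9/0.0423) = 0.1025 rad.

102 mrad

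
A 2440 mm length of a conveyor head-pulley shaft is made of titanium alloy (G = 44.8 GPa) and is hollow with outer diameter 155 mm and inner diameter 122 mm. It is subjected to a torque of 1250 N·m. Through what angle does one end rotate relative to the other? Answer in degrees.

J = π(d_o⁴ − d_i⁴)/32 = π(0.155⁴ − 0.122⁴)/32 = 3.492×10^-5 m⁴.
θ = T·L/(G·J) = 1250 × 2.44 / (44.8×10⁹ × 3.492×10^-5) = 1.950×10^-3 rad.

0.112°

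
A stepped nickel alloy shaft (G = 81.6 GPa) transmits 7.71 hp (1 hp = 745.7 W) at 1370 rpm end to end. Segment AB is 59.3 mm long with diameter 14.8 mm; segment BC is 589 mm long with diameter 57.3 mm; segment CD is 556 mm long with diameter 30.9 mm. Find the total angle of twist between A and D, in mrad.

ω = 2π·1370/60 = 143.5 rad/s, so T = P/ω = 7.71×745.7 / 143.5 = 40.07 N·m.
J_AB = π(0.0148)⁴/32 = 4.71×10^-9 m⁴; J_BC = π(0.0573)⁴/32 = 1.06×10^-6 m⁴; J_CD = π(0.0309)⁴/32 = 8.95×10^-8 m⁴.
θ = (T/G)·Σ L_i/J_i = (40.07/81.6×10⁹)·(0.0593/4.71×10^-9 + 0.589/1.06×10^-6 + 0.556/8.95×10^-8) = 9.507×10^-3 rad.

9.51 mrad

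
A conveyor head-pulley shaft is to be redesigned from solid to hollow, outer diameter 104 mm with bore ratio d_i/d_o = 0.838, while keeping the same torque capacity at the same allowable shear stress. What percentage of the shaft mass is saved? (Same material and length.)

Equal τ_max and T ⇒ the solid shaft needs d_s³ = d_o³(1−k⁴), so d_s = 104·(1−0.838⁴)^(1/3) = 82.92 mm.
Area ratio A_h/A_s = d_o²(1−k²)/d_s² = (1−k²)/(1−k⁴)^(2/3) = 0.4684.
Mass saving = 1 − 0.4684 = 53.2 %.

53.2 %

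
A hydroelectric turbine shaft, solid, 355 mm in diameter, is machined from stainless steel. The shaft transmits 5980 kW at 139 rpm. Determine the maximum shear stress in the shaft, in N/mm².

46.8 N/mm²

ω = 2π·139/60 = 14.56 rad/s, so T = P/ω = 5980×10³ / 14.56 = 410800 N·m.
J = πd⁴/32 = π(0.355)⁴/32 = 1.559×10^-3 m⁴.
τ_max = T·r/J = 410800 × 0.177 / 1.559×10^-3 = 4.677×10^7 Pa.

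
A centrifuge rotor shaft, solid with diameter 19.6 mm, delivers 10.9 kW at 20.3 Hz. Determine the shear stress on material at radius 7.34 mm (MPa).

43.3 MPa

ω = 2π·20.3 = 127.5 rad/s, so T = P/ω = 10.9×10³ / 127.5 = 85.46 N·m.
J = πd⁴/32 = π(0.0196)⁴/32 = 1.449×10^-8 m⁴.
Shear stress varies linearly with radius: τ = T·r/J = 85.46 × 0.00734 / 1.449×10^-8 = 4.329×10^7 Pa.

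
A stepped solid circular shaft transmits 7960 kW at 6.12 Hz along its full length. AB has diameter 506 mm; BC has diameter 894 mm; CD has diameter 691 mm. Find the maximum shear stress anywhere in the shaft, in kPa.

8140 kPa

ω = 2π·6.12 = 38.45 rad/s, so T = P/ω = 7960×10³ / 38.45 = 207000 N·m.
Under the same torque, τ_max = 16T/(πd³) is largest where d is smallest — segment AB (d = 506 mm).
τ_max = 16·207000/(π·(0.506)³) = 8.138×10^6 Pa.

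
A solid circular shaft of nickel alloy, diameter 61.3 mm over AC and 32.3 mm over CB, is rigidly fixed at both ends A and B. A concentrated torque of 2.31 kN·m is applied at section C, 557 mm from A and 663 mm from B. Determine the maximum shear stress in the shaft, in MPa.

Compatibility: T_A·a/J_AC = T_B·b/J_CB with T_A + T_B = T₀.
J_AC = 1.39×10^-6 m⁴, J_CB = 1.07×10^-7 m⁴, so T_A = T₀·(J_AC/a)/((J_AC/a)+(J_CB/b)) = 2170 N·m, T_B = 140.5 N·m.
τ in each portion: τ_AC = 4.80×10^7 Pa, τ_CB = 2.12×10^7 Pa; maximum is in AC.
τ_max = T_AC·r/J = 2170·0.0307/1.39×10^-6 = 4.797×10^7 Pa.

48.0 MPa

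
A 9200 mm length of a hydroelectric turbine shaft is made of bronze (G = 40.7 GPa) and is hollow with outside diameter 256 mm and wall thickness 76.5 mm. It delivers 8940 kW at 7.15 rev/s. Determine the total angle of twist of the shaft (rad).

ω = 2π·7.15 = 44.92 rad/s, so T = P/ω = 8940×10³ / 44.92 = 199000 N·m.
J = π(d_o⁴ − d_i⁴)/32 = π(0.256⁴ − 0.103⁴)/32 = 4.106×10^-4 m⁴.
θ = T·L/(G·J) = 199000 × 9.20 / (40.7×10⁹ × 4.106×10^-4) = 0.1096 rad.

0.110 rad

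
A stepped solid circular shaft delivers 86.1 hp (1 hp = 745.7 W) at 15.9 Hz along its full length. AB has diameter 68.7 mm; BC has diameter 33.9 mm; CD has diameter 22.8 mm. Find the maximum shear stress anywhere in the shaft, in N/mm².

276 N/mm²

ω = 2π·15.9 = 99.90 rad/s, so T = P/ω = 86.1×745.7 / 99.90 = 642.7 N·m.
Under the same torque, τ_max = 16T/(πd³) is largest where d is smallest — segment CD (d = 22.8 mm).
τ_max = 16·642.7/(π·(0.0228)³) = 2.762×10^8 Pa.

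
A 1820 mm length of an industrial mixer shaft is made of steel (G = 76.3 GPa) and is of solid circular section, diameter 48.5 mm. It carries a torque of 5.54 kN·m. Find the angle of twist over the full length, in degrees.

J = πd⁴/32 = π(0.0485)⁴/32 = 5.432×10^-7 m⁴.
θ = T·L/(G·J) = 5540 × 1.82 / (76.3×10⁹ × 5.432×10^-7) = 0.2433 rad.

13.9°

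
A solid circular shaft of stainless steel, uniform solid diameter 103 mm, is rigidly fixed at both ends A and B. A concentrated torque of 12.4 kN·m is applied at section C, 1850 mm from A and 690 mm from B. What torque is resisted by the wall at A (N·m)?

With uniform GJ and both ends fixed, compatibility θ_AC = θ_CB gives T_A·a = T_B·b, together with T_A + T_B = T₀.
T_A = T₀·b/(a+b) = 12400·690/2540 = 3369 N·m; T_B = 9031 N·m.

3370 N·m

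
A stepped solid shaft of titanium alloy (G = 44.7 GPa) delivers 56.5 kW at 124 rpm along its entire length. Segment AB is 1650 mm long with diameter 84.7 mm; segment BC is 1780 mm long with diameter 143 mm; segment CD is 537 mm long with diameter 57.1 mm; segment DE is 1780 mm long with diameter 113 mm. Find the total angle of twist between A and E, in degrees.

5.55°

ω = 2π·124/60 = 12.99 rad/s, so T = P/ω = 56.5×10³ / 12.99 = 4351 N·m.
J_AB = π(0.0847)⁴/32 = 5.05×10^-6 m⁴; J_BC = π(0.143)⁴/32 = 4.11×10^-5 m⁴; J_CD = π(0.0571)⁴/32 = 1.04×10^-6 m⁴; J_DE = π(0.113)⁴/32 = 1.60×10^-5 m⁴.
θ = (T/G)·Σ L_i/J_i = (4351/44.7×10⁹)·(1.65/5.05×10^-6 + 1.78/4.11×10^-5 + 0.537/1.04×10^-6 + 1.78/1.60×10^-5) = 0.09692 rad.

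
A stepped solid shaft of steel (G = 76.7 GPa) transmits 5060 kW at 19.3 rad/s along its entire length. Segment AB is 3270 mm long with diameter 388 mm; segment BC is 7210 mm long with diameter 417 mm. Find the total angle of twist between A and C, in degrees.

0.764°

ω = 19.3 rad/s, so T = P/ω = 5060×10³ / 19.30 = 262200 N·m.
J_AB = π(0.388)⁴/32 = 2.22×10^-3 m⁴; J_BC = π(0.417)⁴/32 = 2.97×10^-3 m⁴.
θ = (T/G)·Σ L_i/J_i = (262200/76.7×10⁹)·(3.27/2.22×10^-3 + 7.21/2.97×10^-3) = 0.01333 rad.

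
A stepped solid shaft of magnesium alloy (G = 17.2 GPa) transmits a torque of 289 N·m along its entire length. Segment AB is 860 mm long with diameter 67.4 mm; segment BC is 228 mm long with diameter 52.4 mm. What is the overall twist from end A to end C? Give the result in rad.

J_AB = π(0.0674)⁴/32 = 2.03×10^-6 m⁴; J_BC = π(0.0524)⁴/32 = 7.40×10^-7 m⁴.
θ = (T/G)·Σ L_i/J_i = (289.0/17.2×10⁹)·(0.860/2.03×10^-6 + 0.228/7.40×10^-7) = 0.01231 rad.

0.0123 rad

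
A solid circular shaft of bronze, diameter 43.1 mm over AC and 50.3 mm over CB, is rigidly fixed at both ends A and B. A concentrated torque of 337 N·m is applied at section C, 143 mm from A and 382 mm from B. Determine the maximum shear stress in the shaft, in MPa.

12.7 MPa

Compatibility: T_A·a/J_AC = T_B·b/J_CB with T_A + T_B = T₀.
J_AC = 3.39×10^-7 m⁴, J_CB = 6.28×10^-7 m⁴, so T_A = T₀·(J_AC/a)/((J_AC/a)+(J_CB/b)) = 198.9 N·m, T_B = 138.1 N·m.
τ in each portion: τ_AC = 1.27×10^7 Pa, τ_CB = 5.53×10^6 Pa; maximum is in AC.
τ_max = T_AC·r/J = 198.9·0.0215/3.39×10^-7 = 1.265×10^7 Pa.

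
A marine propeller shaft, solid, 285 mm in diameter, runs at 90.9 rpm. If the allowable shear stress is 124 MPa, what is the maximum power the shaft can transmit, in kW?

J = πd⁴/32 = π(0.285)⁴/32 = 6.477×10^-4 m⁴.
T_max = τ_allow·J/r = 1.24×10^8 × 6.477×10^-4 / 0.142 = 563600 N·m.
ω = 2π·90.9/60 = 9.519 rad/s, so P_max = T_max·ω = 5.365×10^6 W.

5370 kW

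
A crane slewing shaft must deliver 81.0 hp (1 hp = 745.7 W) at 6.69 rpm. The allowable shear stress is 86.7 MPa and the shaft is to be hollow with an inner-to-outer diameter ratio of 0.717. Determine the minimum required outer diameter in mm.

190 mm

ω = 2π·6.69/60 = 0.7006 rad/s, so T = P/ω = 81.0×745.7 / 0.7006 = 86220 N·m.
For a hollow shaft with d_i/d_o = 0.717: τ_max = 16T/(π d_o³ (1−k⁴)), so d_o = [16T/(π τ_allow (1−k⁴))]^(1/3) = [16·86220/(π·8.67×10^7·0.7357)]^(1/3) = 0.1902 m.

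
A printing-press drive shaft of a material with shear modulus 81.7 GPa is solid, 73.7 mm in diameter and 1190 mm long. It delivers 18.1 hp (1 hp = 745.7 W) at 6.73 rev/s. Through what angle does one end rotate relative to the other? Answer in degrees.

0.0920°

ω = 2π·6.73 = 42.29 rad/s, so T = P/ω = 18.1×745.7 / 42.29 = 319.2 N·m.
J = πd⁴/32 = π(0.0737)⁴/32 = 2.896×10^-6 m⁴.
θ = T·L/(G·J) = 319.2 × 1.19 / (81.7×10⁹ × 2.896×10^-6) = 1.605×10^-3 rad.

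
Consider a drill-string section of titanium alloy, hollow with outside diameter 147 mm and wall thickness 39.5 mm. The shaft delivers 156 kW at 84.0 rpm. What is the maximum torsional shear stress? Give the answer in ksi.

ω = 2π·84.0/60 = 8.796 rad/s, so T = P/ω = 156×10³ / 8.796 = 17730 N·m.
J = π(d_o⁴ − d_i⁴)/32 = π(0.147⁴ − 0.0680⁴)/32 = 4.374×10^-5 m⁴.
τ_max = T·r/J = 17730 × 0.0735 / 4.374×10^-5 = 2.980×10^7 Pa.

4.32 ksi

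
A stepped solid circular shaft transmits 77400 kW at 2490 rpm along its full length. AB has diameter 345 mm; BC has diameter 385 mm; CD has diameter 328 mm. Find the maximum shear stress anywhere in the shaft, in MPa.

42.8 MPa

ω = 2π·2490/60 = 260.8 rad/s, so T = P/ω = 77400×10³ / 260.8 = 296800 N·m.
Under the same torque, τ_max = 16T/(πd³) is largest where d is smallest — segment CD (d = 328 mm).
τ_max = 16·296800/(π·(0.328)³) = 4.284×10^7 Pa.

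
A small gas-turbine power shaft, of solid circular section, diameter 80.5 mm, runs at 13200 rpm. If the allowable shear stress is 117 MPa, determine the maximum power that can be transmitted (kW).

16600 kW

J = πd⁴/32 = π(0.0805)⁴/32 = 4.123×10^-6 m⁴.
T_max = τ_allow·J/r = 1.17×10^8 × 4.123×10^-6 / 0.0403 = 11980 N·m.
ω = 2π·13200/60 = 1382 rad/s, so P_max = T_max·ω = 1.657×10^7 W.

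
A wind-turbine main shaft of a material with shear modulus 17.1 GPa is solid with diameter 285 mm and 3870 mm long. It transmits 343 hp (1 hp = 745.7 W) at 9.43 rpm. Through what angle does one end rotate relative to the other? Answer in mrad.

90.5 mrad

ω = 2π·9.43/60 = 0.9875 rad/s, so T = P/ω = 343×745.7 / 0.9875 = 259000 N·m.
J = πd⁴/32 = π(0.285)⁴/32 = 6.477×10^-4 m⁴.
θ = T·L/(G·J) = 259000 × 3.87 / (17.1×10⁹ × 6.477×10^-4) = 0.09050 rad.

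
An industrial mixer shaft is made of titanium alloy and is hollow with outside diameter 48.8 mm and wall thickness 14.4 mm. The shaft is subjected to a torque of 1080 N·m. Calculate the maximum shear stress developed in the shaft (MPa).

48.7 MPa

J = π(d_o⁴ − d_i⁴)/32 = π(0.0488⁴ − 0.0200⁴)/32 = 5.411×10^-7 m⁴.
τ_max = T·r/J = 1080 × 0.0244 / 5.411×10^-7 = 4.870×10^7 Pa.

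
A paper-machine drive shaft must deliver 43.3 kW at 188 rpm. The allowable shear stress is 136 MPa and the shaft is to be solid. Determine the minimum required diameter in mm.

43.5 mm

ω = 2π·188/60 = 19.69 rad/s, so T = P/ω = 43.3×10³ / 19.69 = 2199 N·m.
For a solid shaft τ_max = 16T/(πd³), so d = (16T/(π τ_allow))^(1/3) = (16·2199/(π·1.36×10^8))^(1/3) = 0.04351 m.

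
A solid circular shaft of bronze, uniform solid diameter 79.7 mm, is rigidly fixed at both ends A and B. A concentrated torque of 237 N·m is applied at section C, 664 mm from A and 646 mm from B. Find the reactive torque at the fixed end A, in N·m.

117 N·m

With uniform GJ and both ends fixed, compatibility θ_AC = θ_CB gives T_A·a = T_B·b, together with T_A + T_B = T₀.
T_A = T₀·b/(a+b) = 237.0·646/1310 = 116.9 N·m; T_B = 120.1 N·m.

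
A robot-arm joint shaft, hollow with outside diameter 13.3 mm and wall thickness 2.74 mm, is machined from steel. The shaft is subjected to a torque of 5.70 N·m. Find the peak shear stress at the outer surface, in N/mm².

J = π(d_o⁴ − d_i⁴)/32 = π(0.0133⁴ − 0.00782⁴)/32 = 2.705×10^-9 m⁴.
τ_max = T·r/J = 5.700 × 0.00665 / 2.705×10^-9 = 1.401×10^7 Pa.

14.0 N/mm²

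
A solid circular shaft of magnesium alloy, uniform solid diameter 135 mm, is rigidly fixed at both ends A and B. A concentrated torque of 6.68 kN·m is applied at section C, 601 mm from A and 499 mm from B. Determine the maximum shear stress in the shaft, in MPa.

7.55 MPa

With uniform GJ and both ends fixed, compatibility θ_AC = θ_CB gives T_A·a = T_B·b, together with T_A + T_B = T₀.
T_A = T₀·b/(a+b) = 6680·499/1100 = 3030 N·m; T_B = 3650 N·m.
τ in each portion: τ_AC = 6.27×10^6 Pa, τ_CB = 7.55×10^6 Pa; maximum is in CB.
τ_max = T_CB·r/J = 3650·0.0675/3.26×10^-5 = 7.555×10^6 Pa.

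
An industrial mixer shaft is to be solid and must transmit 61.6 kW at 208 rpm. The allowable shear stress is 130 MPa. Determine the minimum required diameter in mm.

ω = 2π·208/60 = 21.78 rad/s, so T = P/ω = 61.6×10³ / 21.78 = 2828 N·m.
For a solid shaft τ_max = 16T/(πd³), so d = (16T/(π τ_allow))^(1/3) = (16·2828/(π·1.30×10^8))^(1/3) = 0.04803 m.

48.0 mm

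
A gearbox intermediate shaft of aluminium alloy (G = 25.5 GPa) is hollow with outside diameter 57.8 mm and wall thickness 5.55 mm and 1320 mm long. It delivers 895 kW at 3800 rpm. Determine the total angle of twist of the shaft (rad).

ω = 2π·3800/60 = 397.9 rad/s, so T = P/ω = 895×10³ / 397.9 = 2249 N·m.
J = π(d_o⁴ − d_i⁴)/32 = π(0.0578⁴ − 0.0467⁴)/32 = 6.288×10^-7 m⁴.
θ = T·L/(G·J) = 2249 × 1.32 / (25.5×10⁹ × 6.288×10^-7) = 0.1852 rad.

0.185 rad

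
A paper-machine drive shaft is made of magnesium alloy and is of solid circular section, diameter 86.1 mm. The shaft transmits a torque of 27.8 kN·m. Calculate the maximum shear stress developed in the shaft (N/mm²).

222 N/mm²

J = πd⁴/32 = π(0.0861)⁴/32 = 5.395×10^-6 m⁴.
τ_max = T·r/J = 27800 × 0.0430 / 5.395×10^-6 = 2.218×10^8 Pa.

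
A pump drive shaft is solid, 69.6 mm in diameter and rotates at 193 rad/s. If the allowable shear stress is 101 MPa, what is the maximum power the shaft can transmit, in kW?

1290 kW

J = πd⁴/32 = π(0.0696)⁴/32 = 2.304×10^-6 m⁴.
T_max = τ_allow·J/r = 1.01×10^8 × 2.304×10^-6 / 0.0348 = 6686 N·m.
ω = 193 rad/s, so P_max = T_max·ω = 1.290×10^6 W.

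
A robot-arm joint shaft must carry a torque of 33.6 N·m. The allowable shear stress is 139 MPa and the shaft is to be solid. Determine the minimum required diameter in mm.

10.7 mm

For a solid shaft τ_max = 16T/(πd³), so d = (16T/(π τ_allow))^(1/3) = (16·33.60/(π·1.39×10^8))^(1/3) = 0.01072 m.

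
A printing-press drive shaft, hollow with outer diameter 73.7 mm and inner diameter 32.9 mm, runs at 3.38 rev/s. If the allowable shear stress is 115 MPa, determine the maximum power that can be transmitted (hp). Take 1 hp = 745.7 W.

J = π(d_o⁴ − d_i⁴)/32 = π(0.0737⁴ − 0.0329⁴)/32 = 2.781×10^-6 m⁴.
T_max = τ_allow·J/r = 1.15×10^8 × 2.781×10^-6 / 0.0369 = 8680 N·m.
ω = 2π·3.38 = 21.24 rad/s, so P_max = T_max·ω = 1.843×10^5 W.

247 hp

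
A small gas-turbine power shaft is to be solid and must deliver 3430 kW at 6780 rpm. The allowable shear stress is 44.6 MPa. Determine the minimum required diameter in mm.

82.0 mm

ω = 2π·6780/60 = 710.0 rad/s, so T = P/ω = 3430×10³ / 710.0 = 4831 N·m.
For a solid shaft τ_max = 16T/(πd³), so d = (16T/(π τ_allow))^(1/3) = (16·4831/(π·4.46×10^7))^(1/3) = 0.08201 m.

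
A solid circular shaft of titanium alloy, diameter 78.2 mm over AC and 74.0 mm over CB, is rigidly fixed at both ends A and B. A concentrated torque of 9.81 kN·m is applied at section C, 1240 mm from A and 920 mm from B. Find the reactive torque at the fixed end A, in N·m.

Compatibility: T_A·a/J_AC = T_B·b/J_CB with T_A + T_B = T₀.
J_AC = 3.67×10^-6 m⁴, J_CB = 2.94×10^-6 m⁴, so T_A = T₀·(J_AC/a)/((J_AC/a)+(J_CB/b)) = 4715 N·m, T_B = 5095 N·m.

4710 N·m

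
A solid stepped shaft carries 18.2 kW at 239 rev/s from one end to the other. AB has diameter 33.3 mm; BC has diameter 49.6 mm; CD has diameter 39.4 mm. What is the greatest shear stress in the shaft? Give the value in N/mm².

1.67 N/mm²

ω = 2π·239 = 1502 rad/s, so T = P/ω = 18.2×10³ / 1502 = 12.12 N·m.
Under the same torque, τ_max = 16T/(πd³) is largest where d is smallest — segment AB (d = 33.3 mm).
τ_max = 16·12.12/(π·(0.0333)³) = 1.672×10^6 Pa.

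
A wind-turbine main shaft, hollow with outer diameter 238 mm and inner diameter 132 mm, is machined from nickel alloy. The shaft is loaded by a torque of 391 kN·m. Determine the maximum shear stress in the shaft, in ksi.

23.7 ksi

J = π(d_o⁴ − d_i⁴)/32 = π(0.238⁴ − 0.132⁴)/32 = 2.852×10^-4 m⁴.
τ_max = T·r/J = 391000 × 0.119 / 2.852×10^-4 = 1.631×10^8 Pa.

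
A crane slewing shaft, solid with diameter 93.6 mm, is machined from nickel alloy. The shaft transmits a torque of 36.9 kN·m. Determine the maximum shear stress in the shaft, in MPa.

J = πd⁴/32 = π(0.0936)⁴/32 = 7.535×10^-6 m⁴.
τ_max = T·r/J = 36900 × 0.0468 / 7.535×10^-6 = 2.292×10^8 Pa.

229 MPa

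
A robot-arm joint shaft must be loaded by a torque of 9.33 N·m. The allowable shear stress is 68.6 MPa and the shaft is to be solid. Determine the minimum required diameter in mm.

For a solid shaft τ_max = 16T/(πd³), so d = (16T/(π τ_allow))^(1/3) = (16·9.330/(π·6.86×10^7))^(1/3) = 0.008848 m.

8.85 mm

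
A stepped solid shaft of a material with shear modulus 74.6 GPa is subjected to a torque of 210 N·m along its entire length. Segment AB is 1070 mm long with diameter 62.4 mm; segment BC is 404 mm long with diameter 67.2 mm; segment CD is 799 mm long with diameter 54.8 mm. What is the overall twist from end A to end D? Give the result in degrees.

J_AB = π(0.0624)⁴/32 = 1.49×10^-6 m⁴; J_BC = π(0.0672)⁴/32 = 2.00×10^-6 m⁴; J_CD = π(0.0548)⁴/32 = 8.85×10^-7 m⁴.
θ = (T/G)·Σ L_i/J_i = (210.0/74.6×10⁹)·(1.07/1.49×10^-6 + 0.404/2.00×10^-6 + 0.799/8.85×10^-7) = 5.132×10^-3 rad.

0.294°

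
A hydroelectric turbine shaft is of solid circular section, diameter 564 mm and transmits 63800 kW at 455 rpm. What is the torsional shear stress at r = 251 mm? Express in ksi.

ω = 2π·455/60 = 47.65 rad/s, so T = P/ω = 63800×10³ / 47.65 = 1.339e6 N·m.
J = πd⁴/32 = π(0.564)⁴/32 = 9.934×10^-3 m⁴.
Shear stress varies linearly with radius: τ = T·r/J = 1.339e6 × 0.251 / 9.934×10^-3 = 3.383×10^7 Pa.

4.91 ksi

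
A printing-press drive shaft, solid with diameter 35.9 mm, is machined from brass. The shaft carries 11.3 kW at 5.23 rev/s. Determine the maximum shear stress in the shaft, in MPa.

37.9 MPa

ω = 2π·5.23 = 32.86 rad/s, so T = P/ω = 11.3×10³ / 32.86 = 343.9 N·m.
J = πd⁴/32 = π(0.0359)⁴/32 = 1.631×10^-7 m⁴.
τ_max = T·r/J = 343.9 × 0.0180 / 1.631×10^-7 = 3.785×10^7 Pa.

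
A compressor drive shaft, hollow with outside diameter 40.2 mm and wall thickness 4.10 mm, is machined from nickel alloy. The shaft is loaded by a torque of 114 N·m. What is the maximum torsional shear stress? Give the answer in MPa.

14.9 MPa

J = π(d_o⁴ − d_i⁴)/32 = π(0.0402⁴ − 0.0320⁴)/32 = 1.534×10^-7 m⁴.
τ_max = T·r/J = 114.0 × 0.0201 / 1.534×10^-7 = 1.493×10^7 Pa.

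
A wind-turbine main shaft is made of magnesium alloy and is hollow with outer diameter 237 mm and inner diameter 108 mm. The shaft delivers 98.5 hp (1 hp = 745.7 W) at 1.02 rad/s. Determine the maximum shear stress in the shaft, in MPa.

28.8 MPa

ω = 1.02 rad/s, so T = P/ω = 98.5×745.7 / 1.020 = 72010 N·m.
J = π(d_o⁴ − d_i⁴)/32 = π(0.237⁴ − 0.108⁴)/32 = 2.964×10^-4 m⁴.
τ_max = T·r/J = 72010 × 0.118 / 2.964×10^-4 = 2.879×10^7 Pa.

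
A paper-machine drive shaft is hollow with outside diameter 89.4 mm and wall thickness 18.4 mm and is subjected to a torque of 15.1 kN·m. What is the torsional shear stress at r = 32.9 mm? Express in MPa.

90.0 MPa

J = π(d_o⁴ − d_i⁴)/32 = π(0.0894⁴ − 0.0526⁴)/32 = 5.520×10^-6 m⁴.
Shear stress varies linearly with radius: τ = T·r/J = 15100 × 0.0329 / 5.520×10^-6 = 9.000×10^7 Pa.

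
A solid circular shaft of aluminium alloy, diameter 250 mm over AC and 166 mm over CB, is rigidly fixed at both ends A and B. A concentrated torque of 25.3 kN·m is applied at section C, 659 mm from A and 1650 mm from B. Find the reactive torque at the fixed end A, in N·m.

Compatibility: T_A·a/J_AC = T_B·b/J_CB with T_A + T_B = T₀.
J_AC = 3.83×10^-4 m⁴, J_CB = 7.45×10^-5 m⁴, so T_A = T₀·(J_AC/a)/((J_AC/a)+(J_CB/b)) = 23480 N·m, T_B = 1823 N·m.

23500 N·m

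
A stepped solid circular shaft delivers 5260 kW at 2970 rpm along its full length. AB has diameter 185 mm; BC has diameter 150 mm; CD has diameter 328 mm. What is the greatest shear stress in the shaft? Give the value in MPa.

ω = 2π·2970/60 = 311.0 rad/s, so T = P/ω = 5260×10³ / 311.0 = 16910 N·m.
Under the same torque, τ_max = 16T/(πd³) is largest where d is smallest — segment BC (d = 150 mm).
τ_max = 16·16910/(π·(0.150)³) = 2.552×10^7 Pa.

25.5 MPa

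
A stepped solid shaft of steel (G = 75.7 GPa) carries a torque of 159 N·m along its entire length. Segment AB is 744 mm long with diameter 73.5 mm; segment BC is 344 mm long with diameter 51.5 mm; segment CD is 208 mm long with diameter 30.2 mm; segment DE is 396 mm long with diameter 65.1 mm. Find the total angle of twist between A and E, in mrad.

7.41 mrad

J_AB = π(0.0735)⁴/32 = 2.87×10^-6 m⁴; J_BC = π(0.0515)⁴/32 = 6.91×10^-7 m⁴; J_CD = π(0.0302)⁴/32 = 8.17×10^-8 m⁴; J_DE = π(0.0651)⁴/32 = 1.76×10^-6 m⁴.
θ = (T/G)·Σ L_i/J_i = (159.0/75.7×10⁹)·(0.744/2.87×10^-6 + 0.344/6.91×10^-7 + 0.208/8.17×10^-8 + 0.396/1.76×10^-6) = 7.413×10^-3 rad.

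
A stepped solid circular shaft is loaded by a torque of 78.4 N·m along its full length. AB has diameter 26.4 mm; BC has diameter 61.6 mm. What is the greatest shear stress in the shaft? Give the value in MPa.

21.7 MPa

Under the same torque, τ_max = 16T/(πd³) is largest where d is smallest — segment AB (d = 26.4 mm).
τ_max = 16·78.40/(π·(0.0264)³) = 2.170×10^7 Pa.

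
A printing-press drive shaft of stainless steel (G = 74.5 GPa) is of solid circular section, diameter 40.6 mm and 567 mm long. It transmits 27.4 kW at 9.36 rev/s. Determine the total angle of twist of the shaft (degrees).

ω = 2π·9.36 = 58.81 rad/s, so T = P/ω = 27.4×10³ / 58.81 = 465.9 N·m.
J = πd⁴/32 = π(0.0406)⁴/32 = 2.667×10^-7 m⁴.
θ = T·L/(G·J) = 465.9 × 0.567 / (74.5×10⁹ × 2.667×10^-7) = 0.01329 rad.

0.762°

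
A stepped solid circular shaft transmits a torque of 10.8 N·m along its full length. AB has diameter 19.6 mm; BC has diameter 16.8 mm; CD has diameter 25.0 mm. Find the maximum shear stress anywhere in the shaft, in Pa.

Under the same torque, τ_max = 16T/(πd³) is largest where d is smallest — segment BC (d = 16.8 mm).
τ_max = 16·10.80/(π·(0.0168)³) = 1.160×10^7 Pa.

1.16e7 Pa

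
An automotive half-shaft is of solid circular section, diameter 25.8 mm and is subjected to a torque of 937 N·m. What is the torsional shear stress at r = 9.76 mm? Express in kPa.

J = πd⁴/32 = π(0.0258)⁴/32 = 4.350×10^-8 m⁴.
Shear stress varies linearly with radius: τ = T·r/J = 937.0 × 0.00976 / 4.350×10^-8 = 2.102×10^8 Pa.

210000 kPa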